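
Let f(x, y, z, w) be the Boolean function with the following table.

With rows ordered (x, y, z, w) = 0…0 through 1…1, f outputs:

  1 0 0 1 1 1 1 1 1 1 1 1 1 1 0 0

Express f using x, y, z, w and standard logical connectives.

There are just 4 zero rows: (0,0,0,1), (0,0,1,0), (1,1,1,0), (1,1,1,1). Their minterms are ¬x·¬y·¬z·w, ¬x·¬y·z·¬w, x·y·z·¬w, x·y·z·w; the OR of those covers precisely the 0-outputs, and negating it yields f.

f(x, y, z, w) = ((((((x' · y') · z') · w) + (((x' · y') · z) · w')) + (((x · y) · z) · w')) + (((x · y) · z) · w))'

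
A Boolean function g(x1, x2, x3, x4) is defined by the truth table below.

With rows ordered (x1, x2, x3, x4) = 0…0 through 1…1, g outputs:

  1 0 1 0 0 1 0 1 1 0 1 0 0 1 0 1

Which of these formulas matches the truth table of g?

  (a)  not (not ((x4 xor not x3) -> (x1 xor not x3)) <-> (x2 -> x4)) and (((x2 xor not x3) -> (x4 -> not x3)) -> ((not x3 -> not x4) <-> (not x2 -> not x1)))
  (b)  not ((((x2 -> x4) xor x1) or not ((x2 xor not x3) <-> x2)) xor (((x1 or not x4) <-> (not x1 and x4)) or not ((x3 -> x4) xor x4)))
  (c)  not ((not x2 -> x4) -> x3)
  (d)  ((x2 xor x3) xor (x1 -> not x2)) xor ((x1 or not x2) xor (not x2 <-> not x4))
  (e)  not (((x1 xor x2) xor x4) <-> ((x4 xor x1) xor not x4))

(a): at (0,1,0,1) it gives 0, but g = 1 — eliminated.
(b): at (0,0,0,0) it gives 0, but g = 1 — eliminated.
(c): at (0,0,0,0) it gives 0, but g = 1 — eliminated.
(d): at (0,0,1,0) it gives 0, but g = 1 — eliminated.
That leaves (e). Evaluating it on every row reproduces the table of g exactly.

e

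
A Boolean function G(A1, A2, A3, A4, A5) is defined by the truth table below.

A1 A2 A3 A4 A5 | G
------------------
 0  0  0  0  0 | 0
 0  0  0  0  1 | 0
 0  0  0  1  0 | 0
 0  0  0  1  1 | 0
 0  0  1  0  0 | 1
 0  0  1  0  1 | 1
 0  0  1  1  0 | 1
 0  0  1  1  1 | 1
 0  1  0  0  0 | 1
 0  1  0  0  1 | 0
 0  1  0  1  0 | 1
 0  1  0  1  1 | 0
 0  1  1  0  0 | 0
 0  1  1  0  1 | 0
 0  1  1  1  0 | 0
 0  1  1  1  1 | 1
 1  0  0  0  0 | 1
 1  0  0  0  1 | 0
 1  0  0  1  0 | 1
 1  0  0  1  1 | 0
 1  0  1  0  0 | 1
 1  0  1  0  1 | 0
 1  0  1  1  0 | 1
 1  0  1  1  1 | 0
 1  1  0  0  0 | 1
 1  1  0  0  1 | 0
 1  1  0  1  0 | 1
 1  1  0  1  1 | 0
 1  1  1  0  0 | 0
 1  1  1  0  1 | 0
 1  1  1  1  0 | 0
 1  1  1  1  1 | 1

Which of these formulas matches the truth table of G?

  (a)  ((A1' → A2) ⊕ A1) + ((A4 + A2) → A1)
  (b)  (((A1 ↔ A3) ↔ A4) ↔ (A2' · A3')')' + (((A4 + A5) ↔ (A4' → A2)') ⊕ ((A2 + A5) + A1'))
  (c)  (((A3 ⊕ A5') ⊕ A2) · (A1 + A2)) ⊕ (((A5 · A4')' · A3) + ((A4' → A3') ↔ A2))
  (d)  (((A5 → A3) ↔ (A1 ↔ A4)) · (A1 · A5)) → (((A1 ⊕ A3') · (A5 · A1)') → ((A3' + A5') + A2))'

(a) fails at (0,0,0,0,0): the formula yields 1, G is 0.
(b) fails at (0,0,0,0,0): the formula yields 1, G is 0.
(d) fails at (0,0,0,0,0): the formula yields 1, G is 0.
(c) is the remaining candidate, and it agrees with G on all 32 inputs.

c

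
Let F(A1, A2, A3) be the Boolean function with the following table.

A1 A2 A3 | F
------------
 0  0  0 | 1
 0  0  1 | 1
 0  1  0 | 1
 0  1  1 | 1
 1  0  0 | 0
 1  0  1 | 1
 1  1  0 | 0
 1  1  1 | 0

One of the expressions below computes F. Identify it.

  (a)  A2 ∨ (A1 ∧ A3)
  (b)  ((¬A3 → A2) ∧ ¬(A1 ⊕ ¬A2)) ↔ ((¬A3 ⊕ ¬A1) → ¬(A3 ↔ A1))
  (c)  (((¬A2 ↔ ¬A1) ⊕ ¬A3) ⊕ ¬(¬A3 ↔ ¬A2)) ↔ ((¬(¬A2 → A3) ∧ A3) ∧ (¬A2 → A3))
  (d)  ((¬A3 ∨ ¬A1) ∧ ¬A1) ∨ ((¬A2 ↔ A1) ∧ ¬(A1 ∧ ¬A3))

d

(a) disagrees with F on (0,0,0) (formula → 0, table → 1); rule it out.
(b) disagrees with F on (0,0,0) (formula → 0, table → 1); rule it out.
(c) disagrees with F on (1,0,1) (formula → 0, table → 1); rule it out.
Only (d) survives; checking it on all 8 rows confirms it matches F.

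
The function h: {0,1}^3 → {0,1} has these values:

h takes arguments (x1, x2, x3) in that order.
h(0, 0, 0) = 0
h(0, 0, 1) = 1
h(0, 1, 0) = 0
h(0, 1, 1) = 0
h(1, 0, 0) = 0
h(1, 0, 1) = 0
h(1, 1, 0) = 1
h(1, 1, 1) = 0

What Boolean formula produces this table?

h(x1, x2, x3) = ((x1' · x2') · x3) + ((x1 · x2) · x3')

The 1-rows are (0,0,1), (1,1,0). Each contributes one minterm — ¬x1·¬x2·x3; x1·x2·¬x3 — and their disjunction is a sum-of-products form of h.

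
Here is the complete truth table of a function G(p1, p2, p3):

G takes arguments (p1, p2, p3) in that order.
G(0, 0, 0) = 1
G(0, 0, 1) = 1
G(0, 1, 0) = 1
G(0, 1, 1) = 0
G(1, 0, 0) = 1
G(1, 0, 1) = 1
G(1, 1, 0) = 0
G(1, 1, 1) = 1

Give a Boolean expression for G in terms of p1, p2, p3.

The 0-rows are (0,1,1), (1,1,0). Take each as a conjunction (¬p1·p2·p3, p1·p2·¬p3), form their disjunction, and complement — that gives a formula that is 1 everywhere G is.

G(p1, p2, p3) = ~(((~p1 & p2) & p3) | ((p1 & p2) & ~p3))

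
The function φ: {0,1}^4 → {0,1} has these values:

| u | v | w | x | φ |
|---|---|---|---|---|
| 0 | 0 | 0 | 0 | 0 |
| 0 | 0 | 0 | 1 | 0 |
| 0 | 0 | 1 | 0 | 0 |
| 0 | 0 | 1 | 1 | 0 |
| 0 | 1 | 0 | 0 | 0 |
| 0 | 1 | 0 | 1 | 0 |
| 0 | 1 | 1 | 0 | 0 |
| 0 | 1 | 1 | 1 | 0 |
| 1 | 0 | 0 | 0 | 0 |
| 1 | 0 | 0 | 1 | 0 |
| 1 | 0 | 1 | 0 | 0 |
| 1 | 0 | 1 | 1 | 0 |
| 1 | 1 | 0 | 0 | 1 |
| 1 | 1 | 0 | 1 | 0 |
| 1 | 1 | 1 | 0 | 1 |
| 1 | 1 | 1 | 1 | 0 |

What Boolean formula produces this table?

φ(u, v, w, x) = (((u · v) · w') · x') + (((u · v) · w) · x')

Collect the rows where φ=1 — (1,1,0,0), (1,1,1,0) — and write one minterm per row: u·v·¬w·¬x, u·v·w·¬x. Their union (logical OR) reproduces the table exactly.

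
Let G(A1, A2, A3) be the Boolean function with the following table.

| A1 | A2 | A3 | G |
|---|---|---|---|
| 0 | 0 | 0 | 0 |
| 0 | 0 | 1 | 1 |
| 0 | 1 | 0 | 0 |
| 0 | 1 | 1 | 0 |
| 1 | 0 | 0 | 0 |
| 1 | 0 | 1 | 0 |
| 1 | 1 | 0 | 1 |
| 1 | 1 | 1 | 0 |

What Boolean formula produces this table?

G(A1, A2, A3) = ((NOT A1 AND NOT A2) AND A3) OR ((A1 AND A2) AND NOT A3)

G=1 on 2 inputs: (0,0,1), (1,1,0). Reading each as a conjunction of literals (¬A1·¬A2·A3, A1·A2·¬A3) and taking the OR gives the canonical DNF.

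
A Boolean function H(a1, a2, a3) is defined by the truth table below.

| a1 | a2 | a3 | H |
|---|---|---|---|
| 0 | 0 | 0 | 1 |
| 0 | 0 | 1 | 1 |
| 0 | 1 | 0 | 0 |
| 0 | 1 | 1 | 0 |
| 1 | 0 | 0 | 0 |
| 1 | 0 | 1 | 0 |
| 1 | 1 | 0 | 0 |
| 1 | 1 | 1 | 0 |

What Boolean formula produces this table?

Collect the rows where H=1 — (0,0,0), (0,0,1) — and write one minterm per row: ¬a1·¬a2·¬a3, ¬a1·¬a2·a3. Their union (logical OR) reproduces the table exactly.

H(a1, a2, a3) = ((~a1 & ~a2) & ~a3) | ((~a1 & ~a2) & a3)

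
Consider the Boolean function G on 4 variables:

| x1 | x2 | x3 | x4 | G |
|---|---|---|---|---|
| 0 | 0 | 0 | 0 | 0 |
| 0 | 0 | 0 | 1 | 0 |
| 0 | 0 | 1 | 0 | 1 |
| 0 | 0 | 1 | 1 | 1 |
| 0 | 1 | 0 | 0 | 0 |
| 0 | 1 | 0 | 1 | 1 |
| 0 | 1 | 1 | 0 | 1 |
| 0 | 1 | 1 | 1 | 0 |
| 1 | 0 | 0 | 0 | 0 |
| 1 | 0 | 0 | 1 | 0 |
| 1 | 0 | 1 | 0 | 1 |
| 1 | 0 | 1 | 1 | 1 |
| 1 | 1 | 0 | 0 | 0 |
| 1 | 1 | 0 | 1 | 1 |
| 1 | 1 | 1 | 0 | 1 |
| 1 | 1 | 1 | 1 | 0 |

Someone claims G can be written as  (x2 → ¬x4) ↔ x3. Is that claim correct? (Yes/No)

Check the formula against G row by row:
  x1=0, x2=0, x3=0, x4=0: formula gives 0, G = 0 ✓
  x1=0, x2=0, x3=0, x4=1: formula gives 0, G = 0 ✓
  x1=0, x2=0, x3=1, x4=0: formula gives 1, G = 1 ✓
  x1=0, x2=0, x3=1, x4=1: formula gives 1, G = 1 ✓
  … (the remaining 12 rows also agree.)
No disagreement on any input; they are logically equivalent.

Yes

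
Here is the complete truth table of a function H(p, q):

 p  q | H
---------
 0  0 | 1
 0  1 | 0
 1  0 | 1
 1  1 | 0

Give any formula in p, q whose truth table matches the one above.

H(p, q) = (¬p ∧ ¬q) ∨ (p ∧ ¬q)

The 1-rows are (0,0), (1,0). Each contributes one minterm — ¬p·¬q; p·¬q — and their disjunction is a sum-of-products form of H.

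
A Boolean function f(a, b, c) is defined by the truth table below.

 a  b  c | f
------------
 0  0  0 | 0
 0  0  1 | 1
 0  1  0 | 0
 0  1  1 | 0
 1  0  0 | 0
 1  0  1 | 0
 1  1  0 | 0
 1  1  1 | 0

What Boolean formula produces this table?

f(a, b, c) = (¬a ∧ ¬b) ∧ c

f is 1 on exactly one input, (0,0,1), whose minterm is ¬a·¬b·c. So f is just that conjunction.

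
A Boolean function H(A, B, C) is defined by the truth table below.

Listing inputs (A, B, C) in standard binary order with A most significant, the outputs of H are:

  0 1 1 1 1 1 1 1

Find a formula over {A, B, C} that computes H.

H(A, B, C) = (A + B) + C

The output is 1 whenever at least one input is 1 — the OR of all inputs.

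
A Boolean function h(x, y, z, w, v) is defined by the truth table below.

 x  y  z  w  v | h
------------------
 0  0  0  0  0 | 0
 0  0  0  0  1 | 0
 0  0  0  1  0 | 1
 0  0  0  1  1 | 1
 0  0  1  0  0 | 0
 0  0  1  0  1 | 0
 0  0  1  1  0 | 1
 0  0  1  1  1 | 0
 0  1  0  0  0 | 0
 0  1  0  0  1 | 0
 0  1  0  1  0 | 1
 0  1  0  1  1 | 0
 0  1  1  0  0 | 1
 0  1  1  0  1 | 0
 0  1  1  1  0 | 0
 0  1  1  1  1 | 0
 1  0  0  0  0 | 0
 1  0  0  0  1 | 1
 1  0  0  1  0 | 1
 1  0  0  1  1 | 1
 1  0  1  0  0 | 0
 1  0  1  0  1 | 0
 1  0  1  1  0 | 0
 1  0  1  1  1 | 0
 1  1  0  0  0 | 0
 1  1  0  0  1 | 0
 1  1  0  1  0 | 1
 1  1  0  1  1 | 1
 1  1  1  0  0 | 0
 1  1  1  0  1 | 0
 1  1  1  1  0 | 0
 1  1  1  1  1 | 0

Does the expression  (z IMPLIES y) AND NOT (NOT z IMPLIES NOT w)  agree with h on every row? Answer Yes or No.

Evaluate (z IMPLIES y) AND NOT (NOT z IMPLIES NOT w) on each row and compare to h:
  x=0, y=0, z=0, w=0, v=0: formula gives 0, h = 0 ✓
  x=0, y=0, z=0, w=0, v=1: formula gives 0, h = 0 ✓
  x=0, y=0, z=0, w=1, v=0: formula gives 1, h = 1 ✓
  x=0, y=0, z=0, w=1, v=1: formula gives 1, h = 1 ✓
  …
  x=0, y=0, z=1, w=1, v=0: formula gives 0, but h = 1 ✗
Row (0,0,1,1,0) is a counterexample, so the formula is not equivalent to h.

No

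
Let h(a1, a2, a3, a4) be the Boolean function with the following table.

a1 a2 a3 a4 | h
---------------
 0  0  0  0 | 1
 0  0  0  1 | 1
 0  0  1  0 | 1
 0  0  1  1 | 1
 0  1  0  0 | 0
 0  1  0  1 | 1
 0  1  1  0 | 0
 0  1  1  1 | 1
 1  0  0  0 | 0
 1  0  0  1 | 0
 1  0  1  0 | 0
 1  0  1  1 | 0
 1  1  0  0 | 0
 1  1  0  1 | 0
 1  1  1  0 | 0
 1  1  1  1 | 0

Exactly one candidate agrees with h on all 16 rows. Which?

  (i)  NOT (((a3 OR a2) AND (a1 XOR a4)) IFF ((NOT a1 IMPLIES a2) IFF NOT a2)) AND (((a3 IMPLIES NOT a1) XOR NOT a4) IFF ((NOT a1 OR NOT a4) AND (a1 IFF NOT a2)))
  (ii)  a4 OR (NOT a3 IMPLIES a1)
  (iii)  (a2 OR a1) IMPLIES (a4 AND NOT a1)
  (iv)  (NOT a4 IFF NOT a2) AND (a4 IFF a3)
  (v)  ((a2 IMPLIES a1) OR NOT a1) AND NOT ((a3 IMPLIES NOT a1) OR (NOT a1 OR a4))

iii

(i) fails at (0,0,0,0): the formula yields 0, h is 1.
(ii) fails at (0,0,0,0): the formula yields 0, h is 1.
(iv) fails at (0,0,0,1): the formula yields 0, h is 1.
(v) fails at (0,0,0,0): the formula yields 0, h is 1.
Only (iii) survives; checking it on all 16 rows confirms it matches h.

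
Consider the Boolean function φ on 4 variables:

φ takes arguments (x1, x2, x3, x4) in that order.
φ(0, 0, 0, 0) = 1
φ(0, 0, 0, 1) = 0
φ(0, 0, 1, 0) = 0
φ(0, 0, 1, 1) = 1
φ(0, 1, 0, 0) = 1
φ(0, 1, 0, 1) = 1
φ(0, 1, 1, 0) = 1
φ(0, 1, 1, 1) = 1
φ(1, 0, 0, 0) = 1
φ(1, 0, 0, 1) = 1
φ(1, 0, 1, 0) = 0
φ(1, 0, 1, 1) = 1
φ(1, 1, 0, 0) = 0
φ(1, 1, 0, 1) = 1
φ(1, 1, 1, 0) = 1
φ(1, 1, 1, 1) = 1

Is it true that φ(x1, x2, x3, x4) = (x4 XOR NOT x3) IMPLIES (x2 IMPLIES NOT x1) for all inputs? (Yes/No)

No

Check the formula against φ row by row:
  x1=0, x2=0, x3=0, x4=0: formula gives 1, φ = 1 ✓
  x1=0, x2=0, x3=0, x4=1: formula gives 1, but φ = 0 ✗
Since they disagree at (0,0,0,1), the expression is not a correct formula for φ.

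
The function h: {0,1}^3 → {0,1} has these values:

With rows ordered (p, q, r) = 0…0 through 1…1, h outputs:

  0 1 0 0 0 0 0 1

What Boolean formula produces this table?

h(p, q, r) = ((p' · q') · r) + ((p · q) · r)

The 1-rows are (0,0,1), (1,1,1). Each contributes one minterm — ¬p·¬q·r; p·q·r — and their disjunction is a sum-of-products form of h.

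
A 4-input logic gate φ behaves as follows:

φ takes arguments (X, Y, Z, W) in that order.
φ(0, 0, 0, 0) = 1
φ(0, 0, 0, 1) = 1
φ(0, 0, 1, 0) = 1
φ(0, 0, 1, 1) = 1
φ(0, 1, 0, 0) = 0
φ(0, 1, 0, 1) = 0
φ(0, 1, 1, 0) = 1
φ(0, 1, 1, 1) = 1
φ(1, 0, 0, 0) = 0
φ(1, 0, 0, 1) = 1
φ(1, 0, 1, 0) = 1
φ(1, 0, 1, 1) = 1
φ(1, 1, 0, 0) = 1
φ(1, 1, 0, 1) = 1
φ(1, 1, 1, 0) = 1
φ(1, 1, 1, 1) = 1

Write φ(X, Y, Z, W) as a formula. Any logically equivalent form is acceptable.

φ(X, Y, Z, W) = ~(((((~X & Y) & ~Z) & ~W) | (((~X & Y) & ~Z) & W)) | (((X & ~Y) & ~Z) & ~W))

φ is 0 on only 3 rows — (0,1,0,0), (0,1,0,1), (1,0,0,0). Writing each as a minterm (¬X·Y·¬Z·¬W, ¬X·Y·¬Z·W, X·¬Y·¬Z·¬W) and OR-ing them characterizes exactly where φ=0, so φ is the negation of that disjunction.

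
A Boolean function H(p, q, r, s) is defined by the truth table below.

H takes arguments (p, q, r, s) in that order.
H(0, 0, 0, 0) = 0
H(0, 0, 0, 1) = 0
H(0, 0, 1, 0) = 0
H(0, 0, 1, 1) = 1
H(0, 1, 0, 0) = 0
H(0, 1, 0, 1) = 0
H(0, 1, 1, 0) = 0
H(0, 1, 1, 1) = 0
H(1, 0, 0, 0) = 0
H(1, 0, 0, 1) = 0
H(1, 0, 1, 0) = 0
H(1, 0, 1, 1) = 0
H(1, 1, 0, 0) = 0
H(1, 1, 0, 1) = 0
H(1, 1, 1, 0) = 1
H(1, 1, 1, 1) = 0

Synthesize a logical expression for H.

Collect the rows where H=1 — (0,0,1,1), (1,1,1,0) — and write one minterm per row: ¬p·¬q·r·s, p·q·r·¬s. Their union (logical OR) reproduces the table exactly.

H(p, q, r, s) = (((~p & ~q) & r) & s) | (((p & q) & r) & ~s)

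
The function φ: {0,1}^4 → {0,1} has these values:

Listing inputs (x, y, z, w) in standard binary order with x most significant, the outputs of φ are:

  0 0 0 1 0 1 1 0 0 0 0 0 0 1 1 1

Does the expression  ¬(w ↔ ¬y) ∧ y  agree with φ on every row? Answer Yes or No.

Evaluate ¬(w ↔ ¬y) ∧ y on each row and compare to φ:
  x=0, y=0, z=0, w=0: formula gives 0, φ = 0 ✓
  x=0, y=0, z=0, w=1: formula gives 0, φ = 0 ✓
  x=0, y=0, z=1, w=0: formula gives 0, φ = 0 ✓
  x=0, y=0, z=1, w=1: formula gives 0, but φ = 1 ✗
Row (0,0,1,1) is a counterexample, so the formula is not equivalent to φ.

No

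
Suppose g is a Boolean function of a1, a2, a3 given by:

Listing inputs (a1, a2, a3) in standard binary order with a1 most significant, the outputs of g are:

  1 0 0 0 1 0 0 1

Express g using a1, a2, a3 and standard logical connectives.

g(a1, a2, a3) = (((¬a1 ∧ ¬a2) ∧ ¬a3) ∨ ((a1 ∧ ¬a2) ∧ ¬a3)) ∨ ((a1 ∧ a2) ∧ a3)

Collect the rows where g=1 — (0,0,0), (1,0,0), (1,1,1) — and write one minterm per row: ¬a1·¬a2·¬a3, a1·¬a2·¬a3, a1·a2·a3. Their union (logical OR) reproduces the table exactly.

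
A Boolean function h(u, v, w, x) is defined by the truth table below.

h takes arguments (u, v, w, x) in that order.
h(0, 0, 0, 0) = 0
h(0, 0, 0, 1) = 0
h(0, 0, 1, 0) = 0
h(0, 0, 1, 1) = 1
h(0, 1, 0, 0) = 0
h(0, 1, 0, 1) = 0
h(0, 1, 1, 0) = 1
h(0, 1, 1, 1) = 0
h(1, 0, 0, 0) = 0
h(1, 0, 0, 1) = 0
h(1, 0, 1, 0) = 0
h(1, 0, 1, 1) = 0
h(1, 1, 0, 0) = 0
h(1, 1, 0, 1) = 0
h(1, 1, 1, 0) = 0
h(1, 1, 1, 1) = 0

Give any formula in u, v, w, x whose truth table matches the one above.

The 1-rows are (0,0,1,1), (0,1,1,0). Each contributes one minterm — ¬u·¬v·w·x; ¬u·v·w·¬x — and their disjunction is a sum-of-products form of h.

h(u, v, w, x) = (((not u and not v) and w) and x) or (((not u and v) and w) and not x)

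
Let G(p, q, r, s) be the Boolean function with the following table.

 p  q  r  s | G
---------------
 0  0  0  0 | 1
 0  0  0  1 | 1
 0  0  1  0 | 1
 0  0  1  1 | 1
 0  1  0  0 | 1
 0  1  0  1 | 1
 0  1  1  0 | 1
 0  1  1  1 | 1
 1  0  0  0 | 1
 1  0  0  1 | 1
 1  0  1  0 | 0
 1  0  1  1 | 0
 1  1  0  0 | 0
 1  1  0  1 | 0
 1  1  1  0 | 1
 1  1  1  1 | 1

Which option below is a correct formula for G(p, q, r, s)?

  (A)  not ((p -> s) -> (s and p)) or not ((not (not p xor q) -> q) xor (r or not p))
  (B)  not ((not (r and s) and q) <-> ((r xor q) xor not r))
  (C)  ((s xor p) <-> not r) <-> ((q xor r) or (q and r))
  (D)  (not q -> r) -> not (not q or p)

A

(B): at (0,1,1,1) it gives 0, but G = 1 — eliminated.
(C): at (0,0,0,1) it gives 0, but G = 1 — eliminated.
(D): at (0,0,1,0) it gives 0, but G = 1 — eliminated.
That leaves (A). Evaluating it on every row reproduces the table of G exactly.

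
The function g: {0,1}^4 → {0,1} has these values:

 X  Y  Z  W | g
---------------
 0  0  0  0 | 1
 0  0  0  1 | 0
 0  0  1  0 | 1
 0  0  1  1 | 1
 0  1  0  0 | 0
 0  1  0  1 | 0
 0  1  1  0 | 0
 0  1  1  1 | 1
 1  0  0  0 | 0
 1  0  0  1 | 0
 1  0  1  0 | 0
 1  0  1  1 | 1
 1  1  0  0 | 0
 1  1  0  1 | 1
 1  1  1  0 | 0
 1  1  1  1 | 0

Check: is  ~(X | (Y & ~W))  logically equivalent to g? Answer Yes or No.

Evaluate ~(X | (Y & ~W)) on each row and compare to g:
  X=0, Y=0, Z=0, W=0: formula gives 1, g = 1 ✓
  X=0, Y=0, Z=0, W=1: formula gives 1, but g = 0 ✗
A single disagreement suffices: at (0,0,0,1) they differ, so the formula does not compute g.

No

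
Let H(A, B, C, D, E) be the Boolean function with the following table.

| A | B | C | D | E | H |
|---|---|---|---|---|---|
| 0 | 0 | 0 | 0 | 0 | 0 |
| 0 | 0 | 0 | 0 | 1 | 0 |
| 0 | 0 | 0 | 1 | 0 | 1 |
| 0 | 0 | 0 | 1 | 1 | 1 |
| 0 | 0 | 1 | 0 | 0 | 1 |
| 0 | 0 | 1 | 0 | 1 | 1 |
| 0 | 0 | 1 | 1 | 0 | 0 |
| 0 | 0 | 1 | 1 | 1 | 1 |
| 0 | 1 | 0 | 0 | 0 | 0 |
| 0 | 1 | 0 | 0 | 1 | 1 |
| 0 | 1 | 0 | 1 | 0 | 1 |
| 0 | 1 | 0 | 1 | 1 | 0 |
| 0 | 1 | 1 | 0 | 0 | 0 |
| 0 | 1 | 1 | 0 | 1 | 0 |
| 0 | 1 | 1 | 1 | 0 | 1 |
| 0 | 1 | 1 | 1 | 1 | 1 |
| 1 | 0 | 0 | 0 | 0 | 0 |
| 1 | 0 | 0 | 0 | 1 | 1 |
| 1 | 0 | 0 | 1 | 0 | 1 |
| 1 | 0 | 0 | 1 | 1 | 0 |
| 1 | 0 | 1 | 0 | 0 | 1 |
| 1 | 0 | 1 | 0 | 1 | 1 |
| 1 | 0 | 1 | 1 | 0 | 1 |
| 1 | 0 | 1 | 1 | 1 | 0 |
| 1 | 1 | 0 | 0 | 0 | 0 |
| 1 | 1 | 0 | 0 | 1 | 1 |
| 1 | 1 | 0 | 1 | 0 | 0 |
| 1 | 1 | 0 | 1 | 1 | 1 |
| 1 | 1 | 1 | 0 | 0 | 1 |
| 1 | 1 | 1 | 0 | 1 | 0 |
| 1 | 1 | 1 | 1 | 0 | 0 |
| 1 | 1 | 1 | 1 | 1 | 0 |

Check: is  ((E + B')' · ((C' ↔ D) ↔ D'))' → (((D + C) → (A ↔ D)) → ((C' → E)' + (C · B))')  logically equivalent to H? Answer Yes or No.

No

Test each input against both H and the formula:
  A=0, B=0, C=0, D=0, E=0: formula gives 0, H = 0 ✓
  A=0, B=0, C=0, D=0, E=1: formula gives 1, but H = 0 ✗
Since they disagree at (0,0,0,0,1), the expression is not a correct formula for H.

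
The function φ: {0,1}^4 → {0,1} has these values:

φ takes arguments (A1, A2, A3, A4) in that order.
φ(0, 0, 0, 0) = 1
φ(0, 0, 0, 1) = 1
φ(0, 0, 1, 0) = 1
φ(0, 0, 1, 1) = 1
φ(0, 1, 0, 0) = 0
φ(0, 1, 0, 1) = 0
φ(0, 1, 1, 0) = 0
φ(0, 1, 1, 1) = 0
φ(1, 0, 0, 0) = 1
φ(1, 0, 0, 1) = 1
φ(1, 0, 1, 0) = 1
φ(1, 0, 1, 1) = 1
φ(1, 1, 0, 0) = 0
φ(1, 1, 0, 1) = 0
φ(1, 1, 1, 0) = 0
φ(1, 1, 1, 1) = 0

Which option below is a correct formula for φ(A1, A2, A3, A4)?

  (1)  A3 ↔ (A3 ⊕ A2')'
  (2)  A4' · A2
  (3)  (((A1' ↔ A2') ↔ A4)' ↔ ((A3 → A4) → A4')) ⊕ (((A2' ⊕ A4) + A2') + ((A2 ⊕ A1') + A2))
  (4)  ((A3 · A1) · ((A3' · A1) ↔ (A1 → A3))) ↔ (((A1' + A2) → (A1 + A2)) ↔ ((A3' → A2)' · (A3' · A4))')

1

(2) fails at (0,0,0,0): the formula yields 0, φ is 1.
(3) fails at (0,0,0,0): the formula yields 0, φ is 1.
(4) fails at (0,0,0,1): the formula yields 0, φ is 1.
That leaves (1). Evaluating it on every row reproduces the table of φ exactly.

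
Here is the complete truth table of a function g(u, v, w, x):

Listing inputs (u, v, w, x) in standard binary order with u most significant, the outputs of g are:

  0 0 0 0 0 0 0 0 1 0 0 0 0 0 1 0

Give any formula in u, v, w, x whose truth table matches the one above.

g(u, v, w, x) = (((u · v') · w') · x') + (((u · v) · w) · x')

The 1-rows are (1,0,0,0), (1,1,1,0). Each contributes one minterm — u·¬v·¬w·¬x; u·v·w·¬x — and their disjunction is a sum-of-products form of g.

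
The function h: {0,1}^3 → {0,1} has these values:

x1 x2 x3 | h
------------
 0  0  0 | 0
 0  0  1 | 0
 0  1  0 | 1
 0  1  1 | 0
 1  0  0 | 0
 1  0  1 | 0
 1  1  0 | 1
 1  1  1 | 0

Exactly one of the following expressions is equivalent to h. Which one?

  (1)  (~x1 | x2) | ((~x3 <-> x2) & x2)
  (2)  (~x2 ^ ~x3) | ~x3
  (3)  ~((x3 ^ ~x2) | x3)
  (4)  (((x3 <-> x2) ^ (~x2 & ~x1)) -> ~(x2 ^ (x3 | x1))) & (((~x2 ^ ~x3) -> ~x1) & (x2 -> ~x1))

3

(1) disagrees with h on (0,0,0) (formula → 1, table → 0); rule it out.
(2) disagrees with h on (0,0,0) (formula → 1, table → 0); rule it out.
(4) disagrees with h on (0,0,0) (formula → 1, table → 0); rule it out.
That leaves (3). Evaluating it on every row reproduces the table of h exactly.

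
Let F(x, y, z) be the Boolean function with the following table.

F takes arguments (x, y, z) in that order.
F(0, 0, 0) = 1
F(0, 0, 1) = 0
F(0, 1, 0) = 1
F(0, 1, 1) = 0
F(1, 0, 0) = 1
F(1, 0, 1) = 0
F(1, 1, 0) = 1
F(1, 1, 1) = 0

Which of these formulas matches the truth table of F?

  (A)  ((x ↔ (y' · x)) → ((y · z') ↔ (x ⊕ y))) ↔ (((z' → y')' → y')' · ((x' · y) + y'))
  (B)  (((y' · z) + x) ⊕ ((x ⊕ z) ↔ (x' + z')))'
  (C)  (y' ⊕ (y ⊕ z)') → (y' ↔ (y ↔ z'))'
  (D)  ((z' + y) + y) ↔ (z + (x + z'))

(A) fails at (0,0,0): the formula yields 0, F is 1.
(B) fails at (0,0,1): the formula yields 1, F is 0.
(D) fails at (0,1,1): the formula yields 1, F is 0.
That leaves (C). Evaluating it on every row reproduces the table of F exactly.

C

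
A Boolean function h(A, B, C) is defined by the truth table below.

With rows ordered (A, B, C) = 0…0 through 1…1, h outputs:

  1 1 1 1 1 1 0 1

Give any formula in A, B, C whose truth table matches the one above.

h(A, B, C) = NOT ((A AND B) AND NOT C)

h is 0 on exactly one input, (1,1,0), whose minterm is A·B·¬C. So h is the negation of that single conjunction.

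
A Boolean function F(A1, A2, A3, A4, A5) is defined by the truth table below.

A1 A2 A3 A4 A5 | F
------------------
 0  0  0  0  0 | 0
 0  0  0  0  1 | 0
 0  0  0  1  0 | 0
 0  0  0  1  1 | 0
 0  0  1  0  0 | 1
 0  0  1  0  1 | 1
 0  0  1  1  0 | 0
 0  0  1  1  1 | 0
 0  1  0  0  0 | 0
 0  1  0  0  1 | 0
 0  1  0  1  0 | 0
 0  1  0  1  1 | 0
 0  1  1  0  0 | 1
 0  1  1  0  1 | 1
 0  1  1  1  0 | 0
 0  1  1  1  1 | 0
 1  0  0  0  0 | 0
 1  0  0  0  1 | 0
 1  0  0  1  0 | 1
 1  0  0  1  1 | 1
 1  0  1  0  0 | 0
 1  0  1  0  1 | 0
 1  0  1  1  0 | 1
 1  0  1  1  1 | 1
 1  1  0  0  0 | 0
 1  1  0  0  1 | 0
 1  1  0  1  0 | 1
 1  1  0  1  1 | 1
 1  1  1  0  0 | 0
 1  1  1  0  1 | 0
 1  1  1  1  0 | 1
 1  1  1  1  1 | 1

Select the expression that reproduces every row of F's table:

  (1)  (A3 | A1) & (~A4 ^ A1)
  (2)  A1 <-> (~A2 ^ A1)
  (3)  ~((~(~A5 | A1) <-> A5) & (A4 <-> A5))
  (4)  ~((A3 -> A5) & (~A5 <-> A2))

1

(2) disagrees with F on (0,0,1,0,0) (formula → 0, table → 1); rule it out.
(3) disagrees with F on (0,0,0,0,1) (formula → 1, table → 0); rule it out.
(4) disagrees with F on (0,0,0,0,0) (formula → 1, table → 0); rule it out.
Only (1) survives; checking it on all 32 rows confirms it matches F.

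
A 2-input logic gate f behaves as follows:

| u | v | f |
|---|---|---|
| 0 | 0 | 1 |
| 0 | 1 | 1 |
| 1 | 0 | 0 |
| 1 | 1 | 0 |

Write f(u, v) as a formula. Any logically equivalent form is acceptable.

f(u, v) = u'

The output is the negation of u.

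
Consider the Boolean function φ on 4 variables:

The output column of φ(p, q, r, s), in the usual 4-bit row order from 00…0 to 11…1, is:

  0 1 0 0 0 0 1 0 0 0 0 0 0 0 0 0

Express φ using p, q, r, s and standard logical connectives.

The 1-rows are (0,0,0,1), (0,1,1,0). Each contributes one minterm — ¬p·¬q·¬r·s; ¬p·q·r·¬s — and their disjunction is a sum-of-products form of φ.

φ(p, q, r, s) = (((¬p ∧ ¬q) ∧ ¬r) ∧ s) ∨ (((¬p ∧ q) ∧ r) ∧ ¬s)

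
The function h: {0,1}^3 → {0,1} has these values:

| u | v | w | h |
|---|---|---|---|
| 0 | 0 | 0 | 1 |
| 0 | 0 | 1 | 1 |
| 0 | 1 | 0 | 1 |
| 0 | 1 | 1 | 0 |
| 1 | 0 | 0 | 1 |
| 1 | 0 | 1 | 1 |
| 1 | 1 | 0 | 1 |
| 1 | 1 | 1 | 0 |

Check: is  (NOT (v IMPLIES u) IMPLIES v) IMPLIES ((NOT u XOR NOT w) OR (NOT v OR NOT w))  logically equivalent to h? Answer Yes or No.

No

Check the formula against h row by row:
  u=0, v=0, w=0: formula gives 1, h = 1 ✓
  u=0, v=0, w=1: formula gives 1, h = 1 ✓
  u=0, v=1, w=0: formula gives 1, h = 1 ✓
  u=0, v=1, w=1: formula gives 1, but h = 0 ✗
Row (0,1,1) is a counterexample, so the formula is not equivalent to h.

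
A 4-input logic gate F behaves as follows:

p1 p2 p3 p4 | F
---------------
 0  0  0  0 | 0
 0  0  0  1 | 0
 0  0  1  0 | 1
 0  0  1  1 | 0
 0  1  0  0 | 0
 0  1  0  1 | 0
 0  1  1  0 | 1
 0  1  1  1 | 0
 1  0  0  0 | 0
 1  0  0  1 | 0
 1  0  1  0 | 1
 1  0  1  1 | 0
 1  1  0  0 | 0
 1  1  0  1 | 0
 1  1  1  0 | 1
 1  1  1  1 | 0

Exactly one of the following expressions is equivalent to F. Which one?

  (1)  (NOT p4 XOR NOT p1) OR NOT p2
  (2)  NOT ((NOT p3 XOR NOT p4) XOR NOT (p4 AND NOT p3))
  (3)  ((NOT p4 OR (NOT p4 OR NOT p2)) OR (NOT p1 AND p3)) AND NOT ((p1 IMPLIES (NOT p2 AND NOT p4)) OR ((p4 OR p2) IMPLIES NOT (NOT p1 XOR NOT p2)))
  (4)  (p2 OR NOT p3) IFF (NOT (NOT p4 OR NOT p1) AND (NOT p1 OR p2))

2

(1) disagrees with F on (0,0,0,0) (formula → 1, table → 0); rule it out.
(3) disagrees with F on (0,0,1,0) (formula → 0, table → 1); rule it out.
(4) disagrees with F on (0,0,1,1) (formula → 1, table → 0); rule it out.
Only (2) survives; checking it on all 16 rows confirms it matches F.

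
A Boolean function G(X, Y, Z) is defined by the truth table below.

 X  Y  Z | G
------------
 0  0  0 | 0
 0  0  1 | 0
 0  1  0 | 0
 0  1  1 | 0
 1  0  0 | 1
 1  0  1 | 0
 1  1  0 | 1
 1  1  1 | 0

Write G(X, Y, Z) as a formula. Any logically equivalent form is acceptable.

Collect the rows where G=1 — (1,0,0), (1,1,0) — and write one minterm per row: X·¬Y·¬Z, X·Y·¬Z. Their union (logical OR) reproduces the table exactly.

G(X, Y, Z) = ((X · Y') · Z') + ((X · Y) · Z')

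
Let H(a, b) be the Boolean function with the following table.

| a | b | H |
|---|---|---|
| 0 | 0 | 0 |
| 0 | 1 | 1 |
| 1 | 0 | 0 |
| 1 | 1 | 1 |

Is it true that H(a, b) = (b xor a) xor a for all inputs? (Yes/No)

Test each input against both H and the formula:
  a=0, b=0: formula gives 0, H = 0 ✓
  a=0, b=1: formula gives 1, H = 1 ✓
  a=1, b=0: formula gives 0, H = 0 ✓
  a=1, b=1: formula gives 1, H = 1 ✓
No disagreement on any input; they are logically equivalent.

Yes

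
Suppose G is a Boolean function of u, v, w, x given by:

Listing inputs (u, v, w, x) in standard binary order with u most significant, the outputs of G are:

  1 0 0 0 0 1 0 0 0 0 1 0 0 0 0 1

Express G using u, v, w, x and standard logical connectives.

Collect the rows where G=1 — (0,0,0,0), (0,1,0,1), (1,0,1,0), (1,1,1,1) — and write one minterm per row: ¬u·¬v·¬w·¬x, ¬u·v·¬w·x, u·¬v·w·¬x, u·v·w·x. Their union (logical OR) reproduces the table exactly.

G(u, v, w, x) = (((((~u & ~v) & ~w) & ~x) | (((~u & v) & ~w) & x)) | (((u & ~v) & w) & ~x)) | (((u & v) & w) & x)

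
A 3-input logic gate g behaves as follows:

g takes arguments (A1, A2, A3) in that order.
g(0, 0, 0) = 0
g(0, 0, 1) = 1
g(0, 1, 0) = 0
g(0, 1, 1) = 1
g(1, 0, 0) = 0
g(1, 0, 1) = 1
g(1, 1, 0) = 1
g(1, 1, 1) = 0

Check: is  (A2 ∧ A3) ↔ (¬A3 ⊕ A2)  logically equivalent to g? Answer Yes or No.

Check the formula against g row by row:
  A1=0, A2=0, A3=0: formula gives 0, g = 0 ✓
  A1=0, A2=0, A3=1: formula gives 1, g = 1 ✓
  A1=0, A2=1, A3=0: formula gives 1, but g = 0 ✗
Since they disagree at (0,1,0), the expression is not a correct formula for g.

No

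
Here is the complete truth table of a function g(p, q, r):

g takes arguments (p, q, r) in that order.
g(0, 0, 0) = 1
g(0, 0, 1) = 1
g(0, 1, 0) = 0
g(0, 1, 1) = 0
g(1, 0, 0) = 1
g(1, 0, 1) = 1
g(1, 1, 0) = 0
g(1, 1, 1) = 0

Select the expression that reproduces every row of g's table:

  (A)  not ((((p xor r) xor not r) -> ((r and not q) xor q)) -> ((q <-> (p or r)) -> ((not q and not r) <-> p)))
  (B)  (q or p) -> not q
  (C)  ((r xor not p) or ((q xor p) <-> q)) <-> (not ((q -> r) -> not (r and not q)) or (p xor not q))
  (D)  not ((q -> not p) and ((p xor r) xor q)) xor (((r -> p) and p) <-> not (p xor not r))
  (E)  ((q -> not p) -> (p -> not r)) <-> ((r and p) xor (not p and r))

B

(A): at (0,0,0) it gives 0, but g = 1 — eliminated.
(C): at (1,1,1) it gives 1, but g = 0 — eliminated.
(D): at (0,0,0) it gives 0, but g = 1 — eliminated.
(E): at (0,0,0) it gives 0, but g = 1 — eliminated.
Only (B) survives; checking it on all 8 rows confirms it matches g.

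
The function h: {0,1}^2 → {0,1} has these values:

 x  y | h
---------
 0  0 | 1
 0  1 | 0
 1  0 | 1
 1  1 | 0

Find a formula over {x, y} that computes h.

The output is the negation of y.

h(x, y) = ~y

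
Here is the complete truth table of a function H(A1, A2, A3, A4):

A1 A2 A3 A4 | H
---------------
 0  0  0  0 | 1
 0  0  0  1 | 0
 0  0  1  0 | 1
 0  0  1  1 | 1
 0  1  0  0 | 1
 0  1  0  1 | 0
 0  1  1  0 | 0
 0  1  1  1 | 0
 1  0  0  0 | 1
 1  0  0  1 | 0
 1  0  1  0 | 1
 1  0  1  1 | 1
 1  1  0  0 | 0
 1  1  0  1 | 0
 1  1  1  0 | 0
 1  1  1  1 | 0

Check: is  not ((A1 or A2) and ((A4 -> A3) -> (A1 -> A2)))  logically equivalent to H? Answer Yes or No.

No

Evaluate not ((A1 or A2) and ((A4 -> A3) -> (A1 -> A2))) on each row and compare to H:
  A1=0, A2=0, A3=0, A4=0: formula gives 1, H = 1 ✓
  A1=0, A2=0, A3=0, A4=1: formula gives 1, but H = 0 ✗
Since they disagree at (0,0,0,1), the expression is not a correct formula for H.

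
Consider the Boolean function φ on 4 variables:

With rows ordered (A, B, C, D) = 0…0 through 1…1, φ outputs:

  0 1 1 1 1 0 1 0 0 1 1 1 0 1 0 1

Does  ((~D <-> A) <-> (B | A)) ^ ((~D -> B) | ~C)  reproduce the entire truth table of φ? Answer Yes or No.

Test each input against both φ and the formula:
  A=0, B=0, C=0, D=0: formula gives 0, φ = 0 ✓
  A=0, B=0, C=0, D=1: formula gives 1, φ = 1 ✓
  A=0, B=0, C=1, D=0: formula gives 1, φ = 1 ✓
  A=0, B=0, C=1, D=1: formula gives 1, φ = 1 ✓
  …and likewise for the remaining 12 rows.
Every row agrees, so the formula is equivalent.

Yes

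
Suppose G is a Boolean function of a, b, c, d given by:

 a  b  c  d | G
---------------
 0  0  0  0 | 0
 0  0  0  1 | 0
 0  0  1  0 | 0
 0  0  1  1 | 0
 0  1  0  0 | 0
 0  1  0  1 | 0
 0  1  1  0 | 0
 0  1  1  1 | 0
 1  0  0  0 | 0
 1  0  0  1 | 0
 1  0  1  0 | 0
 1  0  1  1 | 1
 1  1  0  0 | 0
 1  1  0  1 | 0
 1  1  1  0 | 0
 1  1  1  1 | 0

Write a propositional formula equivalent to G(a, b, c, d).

G(a, b, c, d) = ((a AND NOT b) AND c) AND d

Only row (1,0,1,1) gives 1. That row's minterm a·¬b·c·d is G directly.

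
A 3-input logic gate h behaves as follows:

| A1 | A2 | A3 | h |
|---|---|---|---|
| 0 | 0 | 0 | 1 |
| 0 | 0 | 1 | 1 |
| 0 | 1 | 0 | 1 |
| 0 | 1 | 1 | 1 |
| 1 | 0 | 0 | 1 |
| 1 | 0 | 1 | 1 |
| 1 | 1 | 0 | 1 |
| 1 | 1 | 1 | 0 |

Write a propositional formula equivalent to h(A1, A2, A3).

The output is 0 only when every input is 1 — NAND of all inputs.

h(A1, A2, A3) = ~((A1 & A2) & A3)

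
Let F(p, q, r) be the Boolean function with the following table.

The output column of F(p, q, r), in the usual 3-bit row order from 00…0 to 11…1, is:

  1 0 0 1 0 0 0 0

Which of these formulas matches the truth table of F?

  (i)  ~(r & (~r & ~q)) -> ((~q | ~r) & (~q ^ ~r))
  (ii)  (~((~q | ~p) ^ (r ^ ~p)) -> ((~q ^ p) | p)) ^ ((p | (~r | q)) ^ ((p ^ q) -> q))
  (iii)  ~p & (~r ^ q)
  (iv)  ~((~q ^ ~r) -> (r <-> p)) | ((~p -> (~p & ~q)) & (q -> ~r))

(i): at (0,0,0) it gives 0, but F = 1 — eliminated.
(ii): at (1,1,0) it gives 1, but F = 0 — eliminated.
(iv): at (0,0,1) it gives 1, but F = 0 — eliminated.
(iii) is the remaining candidate, and it agrees with F on all 8 inputs.

iii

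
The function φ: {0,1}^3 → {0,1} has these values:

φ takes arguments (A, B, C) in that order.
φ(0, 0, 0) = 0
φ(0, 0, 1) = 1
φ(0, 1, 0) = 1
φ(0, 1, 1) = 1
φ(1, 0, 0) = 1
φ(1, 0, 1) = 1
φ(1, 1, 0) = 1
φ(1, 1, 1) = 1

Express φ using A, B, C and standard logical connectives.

φ(A, B, C) = ~((~A & ~B) & ~C)

φ is 0 on exactly one input, (0,0,0), whose minterm is ¬A·¬B·¬C. So φ is the negation of that single conjunction.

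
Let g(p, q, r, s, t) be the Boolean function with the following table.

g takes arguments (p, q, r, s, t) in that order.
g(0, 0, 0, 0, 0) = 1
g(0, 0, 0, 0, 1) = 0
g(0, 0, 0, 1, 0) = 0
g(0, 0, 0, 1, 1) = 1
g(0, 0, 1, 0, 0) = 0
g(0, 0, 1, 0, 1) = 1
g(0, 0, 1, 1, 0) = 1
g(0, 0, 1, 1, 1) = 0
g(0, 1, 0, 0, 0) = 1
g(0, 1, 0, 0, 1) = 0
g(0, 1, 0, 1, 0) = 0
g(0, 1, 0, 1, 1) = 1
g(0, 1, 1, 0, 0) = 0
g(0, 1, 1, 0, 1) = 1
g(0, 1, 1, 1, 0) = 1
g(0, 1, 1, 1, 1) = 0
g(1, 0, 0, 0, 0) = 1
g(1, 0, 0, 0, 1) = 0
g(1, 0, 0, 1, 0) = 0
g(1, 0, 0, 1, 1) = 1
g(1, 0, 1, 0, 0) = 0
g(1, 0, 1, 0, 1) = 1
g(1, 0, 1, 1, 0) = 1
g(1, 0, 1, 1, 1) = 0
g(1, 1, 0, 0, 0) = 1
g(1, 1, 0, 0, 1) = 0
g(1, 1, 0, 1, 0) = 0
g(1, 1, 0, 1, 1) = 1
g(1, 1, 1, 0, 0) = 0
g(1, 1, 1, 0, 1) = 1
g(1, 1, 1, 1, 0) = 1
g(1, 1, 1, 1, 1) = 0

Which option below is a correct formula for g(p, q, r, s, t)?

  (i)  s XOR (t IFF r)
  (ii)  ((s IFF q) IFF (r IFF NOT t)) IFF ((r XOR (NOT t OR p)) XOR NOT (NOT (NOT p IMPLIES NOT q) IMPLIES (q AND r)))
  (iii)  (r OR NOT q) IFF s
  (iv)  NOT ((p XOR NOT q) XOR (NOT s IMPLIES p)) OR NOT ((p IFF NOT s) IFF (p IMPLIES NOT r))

i

(ii) disagrees with g on (0,0,0,0,0) (formula → 0, table → 1); rule it out.
(iii) disagrees with g on (0,0,0,0,0) (formula → 0, table → 1); rule it out.
(iv) disagrees with g on (0,0,0,0,1) (formula → 1, table → 0); rule it out.
(i) is the remaining candidate, and it agrees with g on all 32 inputs.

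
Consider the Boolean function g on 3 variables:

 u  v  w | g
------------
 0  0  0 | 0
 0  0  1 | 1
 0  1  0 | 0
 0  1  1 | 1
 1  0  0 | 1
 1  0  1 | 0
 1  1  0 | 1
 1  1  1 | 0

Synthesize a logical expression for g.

The 1-rows are (0,0,1), (0,1,1), (1,0,0), (1,1,0). Each contributes one minterm — ¬u·¬v·w; ¬u·v·w; u·¬v·¬w; u·v·¬w — and their disjunction is a sum-of-products form of g.

g(u, v, w) = ((((¬u ∧ ¬v) ∧ w) ∨ ((¬u ∧ v) ∧ w)) ∨ ((u ∧ ¬v) ∧ ¬w)) ∨ ((u ∧ v) ∧ ¬w)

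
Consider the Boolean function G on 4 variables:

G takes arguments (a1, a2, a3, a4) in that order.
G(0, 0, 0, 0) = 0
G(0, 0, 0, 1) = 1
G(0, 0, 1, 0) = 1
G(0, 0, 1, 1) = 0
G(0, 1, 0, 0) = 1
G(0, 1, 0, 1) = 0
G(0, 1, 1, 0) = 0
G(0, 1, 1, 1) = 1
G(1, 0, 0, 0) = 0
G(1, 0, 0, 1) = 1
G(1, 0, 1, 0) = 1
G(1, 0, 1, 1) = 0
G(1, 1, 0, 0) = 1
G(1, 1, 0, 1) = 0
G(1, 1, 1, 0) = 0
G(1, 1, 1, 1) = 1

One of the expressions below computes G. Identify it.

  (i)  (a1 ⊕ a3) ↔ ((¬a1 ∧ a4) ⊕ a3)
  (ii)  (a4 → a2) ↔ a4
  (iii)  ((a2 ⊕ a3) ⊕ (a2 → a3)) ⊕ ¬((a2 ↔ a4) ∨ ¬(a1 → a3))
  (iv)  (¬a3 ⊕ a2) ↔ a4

(i) fails at (0,0,0,0): the formula yields 1, G is 0.
(ii) fails at (0,0,0,1): the formula yields 0, G is 1.
(iii) fails at (0,0,0,0): the formula yields 1, G is 0.
That leaves (iv). Evaluating it on every row reproduces the table of G exactly.

iv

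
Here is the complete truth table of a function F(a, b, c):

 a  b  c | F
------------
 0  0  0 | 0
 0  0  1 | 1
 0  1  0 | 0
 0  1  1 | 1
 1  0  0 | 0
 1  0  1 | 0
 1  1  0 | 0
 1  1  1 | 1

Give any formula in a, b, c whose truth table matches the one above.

F(a, b, c) = (((NOT a AND NOT b) AND c) OR ((NOT a AND b) AND c)) OR ((a AND b) AND c)

Collect the rows where F=1 — (0,0,1), (0,1,1), (1,1,1) — and write one minterm per row: ¬a·¬b·c, ¬a·b·c, a·b·c. Their union (logical OR) reproduces the table exactly.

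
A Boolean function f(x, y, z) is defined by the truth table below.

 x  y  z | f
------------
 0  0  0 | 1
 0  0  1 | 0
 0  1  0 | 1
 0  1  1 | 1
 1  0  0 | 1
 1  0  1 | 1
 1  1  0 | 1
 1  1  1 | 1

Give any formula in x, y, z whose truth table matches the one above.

f(x, y, z) = NOT ((NOT x AND NOT y) AND z)

f is 0 on exactly one input, (0,0,1), whose minterm is ¬x·¬y·z. So f is the negation of that single conjunction.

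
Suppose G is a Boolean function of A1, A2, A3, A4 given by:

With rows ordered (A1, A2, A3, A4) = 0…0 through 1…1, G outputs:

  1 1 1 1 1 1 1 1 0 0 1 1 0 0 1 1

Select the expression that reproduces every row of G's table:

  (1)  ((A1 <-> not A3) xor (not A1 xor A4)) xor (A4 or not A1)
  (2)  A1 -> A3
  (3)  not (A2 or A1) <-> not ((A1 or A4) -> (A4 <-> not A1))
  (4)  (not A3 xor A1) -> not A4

(1) disagrees with G on (0,0,0,0) (formula → 0, table → 1); rule it out.
(3) disagrees with G on (0,0,0,0) (formula → 0, table → 1); rule it out.
(4) disagrees with G on (0,0,0,1) (formula → 0, table → 1); rule it out.
(2) is the remaining candidate, and it agrees with G on all 16 inputs.

2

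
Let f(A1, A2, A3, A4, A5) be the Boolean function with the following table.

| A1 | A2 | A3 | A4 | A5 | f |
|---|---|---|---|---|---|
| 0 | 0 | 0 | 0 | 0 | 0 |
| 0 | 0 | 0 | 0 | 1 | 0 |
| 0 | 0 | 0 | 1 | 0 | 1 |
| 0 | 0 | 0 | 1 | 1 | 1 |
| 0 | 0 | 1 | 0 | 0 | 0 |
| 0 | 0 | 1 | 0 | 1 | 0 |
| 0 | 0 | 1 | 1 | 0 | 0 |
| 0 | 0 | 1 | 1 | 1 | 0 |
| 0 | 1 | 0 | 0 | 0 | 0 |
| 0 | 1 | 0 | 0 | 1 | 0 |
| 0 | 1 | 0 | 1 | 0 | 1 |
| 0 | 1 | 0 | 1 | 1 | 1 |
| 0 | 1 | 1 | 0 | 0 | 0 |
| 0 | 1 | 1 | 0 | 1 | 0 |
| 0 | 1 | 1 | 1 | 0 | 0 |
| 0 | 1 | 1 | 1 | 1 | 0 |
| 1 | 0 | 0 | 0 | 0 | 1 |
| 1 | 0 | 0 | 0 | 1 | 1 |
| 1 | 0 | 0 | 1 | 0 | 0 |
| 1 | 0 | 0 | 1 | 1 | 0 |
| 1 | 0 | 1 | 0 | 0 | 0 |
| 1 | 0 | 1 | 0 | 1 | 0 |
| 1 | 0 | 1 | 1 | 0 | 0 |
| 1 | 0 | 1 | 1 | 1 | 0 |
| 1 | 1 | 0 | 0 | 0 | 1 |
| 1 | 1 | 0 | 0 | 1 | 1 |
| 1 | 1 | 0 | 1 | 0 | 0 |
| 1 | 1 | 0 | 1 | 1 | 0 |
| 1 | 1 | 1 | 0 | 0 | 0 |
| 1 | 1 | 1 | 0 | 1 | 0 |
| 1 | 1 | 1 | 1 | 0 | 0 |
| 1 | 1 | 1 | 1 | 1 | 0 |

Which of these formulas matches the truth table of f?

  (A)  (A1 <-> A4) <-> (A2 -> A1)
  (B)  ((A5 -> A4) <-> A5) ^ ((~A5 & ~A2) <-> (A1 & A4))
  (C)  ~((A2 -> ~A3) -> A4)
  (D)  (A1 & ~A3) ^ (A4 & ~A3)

D

(A) disagrees with f on (0,0,0,0,0) (formula → 1, table → 0); rule it out.
(B) disagrees with f on (0,0,0,0,1) (formula → 1, table → 0); rule it out.
(C) disagrees with f on (0,0,0,0,0) (formula → 1, table → 0); rule it out.
That leaves (D). Evaluating it on every row reproduces the table of f exactly.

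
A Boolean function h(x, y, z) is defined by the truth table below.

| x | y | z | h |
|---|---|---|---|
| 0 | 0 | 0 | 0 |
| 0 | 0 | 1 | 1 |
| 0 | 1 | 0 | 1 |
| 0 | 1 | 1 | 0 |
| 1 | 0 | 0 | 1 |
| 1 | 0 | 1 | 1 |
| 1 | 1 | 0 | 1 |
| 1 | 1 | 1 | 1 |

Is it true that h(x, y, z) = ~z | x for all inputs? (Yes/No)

Test each input against both h and the formula:
  x=0, y=0, z=0: formula gives 1, but h = 0 ✗
A single disagreement suffices: at (0,0,0) they differ, so the formula does not compute h.

No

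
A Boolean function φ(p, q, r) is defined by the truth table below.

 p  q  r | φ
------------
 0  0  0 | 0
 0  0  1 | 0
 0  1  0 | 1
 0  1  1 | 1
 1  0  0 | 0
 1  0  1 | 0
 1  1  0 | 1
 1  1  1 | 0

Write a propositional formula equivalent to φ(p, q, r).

φ(p, q, r) = (((¬p ∧ q) ∧ ¬r) ∨ ((¬p ∧ q) ∧ r)) ∨ ((p ∧ q) ∧ ¬r)

The 1-rows are (0,1,0), (0,1,1), (1,1,0). Each contributes one minterm — ¬p·q·¬r; ¬p·q·r; p·q·¬r — and their disjunction is a sum-of-products form of φ.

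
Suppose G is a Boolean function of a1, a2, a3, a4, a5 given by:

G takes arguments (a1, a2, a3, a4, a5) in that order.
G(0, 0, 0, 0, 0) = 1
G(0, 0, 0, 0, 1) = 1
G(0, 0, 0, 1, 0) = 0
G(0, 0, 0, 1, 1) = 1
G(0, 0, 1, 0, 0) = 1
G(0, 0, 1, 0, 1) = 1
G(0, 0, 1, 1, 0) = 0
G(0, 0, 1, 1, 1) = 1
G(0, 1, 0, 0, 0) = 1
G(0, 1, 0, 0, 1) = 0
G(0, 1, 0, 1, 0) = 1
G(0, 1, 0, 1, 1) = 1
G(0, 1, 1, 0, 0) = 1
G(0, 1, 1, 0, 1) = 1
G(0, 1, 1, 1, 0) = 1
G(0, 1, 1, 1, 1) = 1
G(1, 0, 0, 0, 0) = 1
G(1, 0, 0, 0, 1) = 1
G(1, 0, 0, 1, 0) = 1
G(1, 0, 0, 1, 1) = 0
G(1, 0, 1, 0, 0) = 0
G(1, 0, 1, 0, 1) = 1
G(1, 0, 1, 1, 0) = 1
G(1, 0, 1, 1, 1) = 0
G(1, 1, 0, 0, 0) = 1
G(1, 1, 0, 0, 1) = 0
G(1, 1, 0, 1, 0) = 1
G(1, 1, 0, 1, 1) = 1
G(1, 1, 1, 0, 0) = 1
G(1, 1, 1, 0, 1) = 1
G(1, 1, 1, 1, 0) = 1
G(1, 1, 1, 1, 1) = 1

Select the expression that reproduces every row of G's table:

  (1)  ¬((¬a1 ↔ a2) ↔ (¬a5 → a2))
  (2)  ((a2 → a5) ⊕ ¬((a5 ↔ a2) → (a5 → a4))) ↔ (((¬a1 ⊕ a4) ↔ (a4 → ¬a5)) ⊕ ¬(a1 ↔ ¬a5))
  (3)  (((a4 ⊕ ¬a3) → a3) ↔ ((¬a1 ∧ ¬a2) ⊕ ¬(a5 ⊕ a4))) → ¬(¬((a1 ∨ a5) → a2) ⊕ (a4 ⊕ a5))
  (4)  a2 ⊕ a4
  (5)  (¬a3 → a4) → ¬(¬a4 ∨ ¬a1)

(1): at (0,0,0,0,0) it gives 0, but G = 1 — eliminated.
(2): at (0,0,0,0,0) it gives 0, but G = 1 — eliminated.
(4): at (0,0,0,0,0) it gives 0, but G = 1 — eliminated.
(5): at (0,0,0,1,1) it gives 0, but G = 1 — eliminated.
(3) is the remaining candidate, and it agrees with G on all 32 inputs.

3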